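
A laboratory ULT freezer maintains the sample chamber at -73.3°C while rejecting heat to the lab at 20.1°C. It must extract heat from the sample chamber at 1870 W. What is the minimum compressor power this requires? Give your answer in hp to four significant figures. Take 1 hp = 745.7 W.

In absolute terms T_C = 199.85 K and T_H = 293.25 K, so ΔT = 93.40 K.
COP_Carnot = T_C/ΔT = 199.85/93.40 = 2.140.
Ẇ_min = Q̇/COP_Carnot = 1870/2.140 = 873.9 W = 1.172 hp.

1.172 hp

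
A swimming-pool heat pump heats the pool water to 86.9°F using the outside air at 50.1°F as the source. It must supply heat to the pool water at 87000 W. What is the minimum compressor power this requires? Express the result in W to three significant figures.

5860 W

In absolute terms T_C = 283.21 K and T_H = 303.65 K, so ΔT = 20.44 K.
COP_Carnot = T_H/ΔT = 303.65/20.44 = 14.85.
Ẇ_min = Q̇/COP_Carnot = 87000/14.85 = 5858 W.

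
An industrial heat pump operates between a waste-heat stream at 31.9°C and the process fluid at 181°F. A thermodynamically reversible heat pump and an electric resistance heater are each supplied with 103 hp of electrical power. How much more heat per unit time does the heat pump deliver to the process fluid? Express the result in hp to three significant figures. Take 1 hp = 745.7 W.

In absolute terms T_C = 305.05 K and T_H = 355.93 K, so ΔT = 50.88 K.
COP_Carnot = T_H/ΔT = 355.93/50.88 = 6.996.
The heat pump delivers Q̇_H = COP × Ẇ = 720.6 hp; the resistance heater delivers Ẇ = 103.0 hp.
Extra = (COP − 1)·Ẇ = 617.6 hp.

618 hp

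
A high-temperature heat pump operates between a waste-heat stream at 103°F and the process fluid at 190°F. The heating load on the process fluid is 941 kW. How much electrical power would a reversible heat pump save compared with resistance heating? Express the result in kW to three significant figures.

In absolute terms T_C = 312.59 K and T_H = 360.93 K, so ΔT = 48.33 K.
COP_Carnot = T_H/ΔT = 360.93/48.33 = 7.467.
Resistance heating needs Ẇ_res = Q̇_H = 941.0 kW; the reversible heat pump needs only Ẇ_hp = Q̇_H/COP = 126.0 kW.
Saving = 941.0 − 126.0 = 815.0 kW.

815 kW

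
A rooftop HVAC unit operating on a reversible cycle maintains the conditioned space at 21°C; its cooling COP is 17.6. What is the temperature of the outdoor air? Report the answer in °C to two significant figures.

38 °C

COP_R = T_C/(T_H − T_C) gives T_H − T_C = T_C/COP.
With T_C = 294.15 K, T_H = 294.15 × (1 + 1/17.6) = 310.86 K.
Converting, 310.86 K = 37.71°C.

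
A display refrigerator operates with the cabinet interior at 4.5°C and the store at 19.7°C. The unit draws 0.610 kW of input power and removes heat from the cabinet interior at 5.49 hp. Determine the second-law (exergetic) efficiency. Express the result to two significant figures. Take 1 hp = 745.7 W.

Converting, Q̇_C = 5.490 hp = 4.094 kW, so COP_actual = Q̇_C/Ẇ = 4.094/0.6100 = 6.711.
In absolute terms T_C = 277.65 K and T_H = 292.85 K, so ΔT = 15.20 K.
COP_Carnot = T_C/ΔT = 277.65/15.20 = 18.27.
η_II = COP_actual/COP_Carnot = 6.711/18.27 = 0.3674.

0.37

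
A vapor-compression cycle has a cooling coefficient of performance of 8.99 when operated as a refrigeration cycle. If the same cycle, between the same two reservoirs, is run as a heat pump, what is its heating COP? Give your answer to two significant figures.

10

The first law on one cycle gives Q_H = Q_C + W, so Q_H/W = Q_C/W + 1.
COP_HP = COP_R + 1 = 8.99 + 1 = 9.99.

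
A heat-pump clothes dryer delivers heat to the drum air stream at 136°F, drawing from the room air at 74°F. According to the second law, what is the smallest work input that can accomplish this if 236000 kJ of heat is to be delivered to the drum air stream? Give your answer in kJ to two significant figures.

In absolute terms T_C = 296.48 K and T_H = 330.93 K, so ΔT = 34.44 K.
The reversible limit is COP_HP = T_H/ΔT = 9.608, so W_min = Q_H/COP = Q_H·ΔT/T_H.
W_min = 236000 × 34.44/330.93 = 24560 kJ.

25000 kJ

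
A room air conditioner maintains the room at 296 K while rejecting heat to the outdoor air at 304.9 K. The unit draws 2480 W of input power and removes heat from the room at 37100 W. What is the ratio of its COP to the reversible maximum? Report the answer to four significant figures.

COP_actual = Q̇_C/Ẇ = 37100/2480 = 14.96.
The reservoir spacing is ΔT = 304.9 − 296 = 8.900 K.
COP_Carnot = T_C/ΔT = 296.00/8.900 = 33.26.
η_II = COP_actual/COP_Carnot = 14.96/33.26 = 0.4498.

0.4498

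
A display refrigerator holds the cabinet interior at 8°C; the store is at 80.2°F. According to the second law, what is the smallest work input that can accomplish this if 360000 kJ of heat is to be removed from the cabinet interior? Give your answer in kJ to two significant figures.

In absolute terms T_C = 281.15 K and T_H = 299.93 K, so ΔT = 18.78 K.
The reversible limit is COP_R = T_C/ΔT = 14.97, so W_min = Q_C/COP = Q_C·ΔT/T_C.
W_min = 360000 × 18.78/281.15 = 24040 kJ.

24000 kJ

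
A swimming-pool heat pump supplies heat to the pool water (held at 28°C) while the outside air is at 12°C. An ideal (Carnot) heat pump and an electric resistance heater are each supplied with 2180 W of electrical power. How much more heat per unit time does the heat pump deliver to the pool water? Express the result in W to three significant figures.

In absolute terms T_C = 285.15 K and T_H = 301.15 K, so ΔT = 16.00 K.
COP_Carnot = T_H/ΔT = 301.15/16.00 = 18.82.
The heat pump delivers Q̇_H = COP × Ẇ = 41030 W; the resistance heater delivers Ẇ = 2180 W.
Extra = (COP − 1)·Ẇ = 38850 W.

38900 W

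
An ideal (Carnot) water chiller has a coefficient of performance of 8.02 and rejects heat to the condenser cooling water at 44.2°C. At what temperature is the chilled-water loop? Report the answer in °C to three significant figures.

For a Carnot refrigerator COP_R = T_C/(T_H − T_C), so T_C = COP·T_H/(1 + COP).
With T_H = 317.35 K, T_C = 8.02 × 317.35/9.020 = 282.17 K.
Converting, 282.17 K = 9.02°C.

9.02 °C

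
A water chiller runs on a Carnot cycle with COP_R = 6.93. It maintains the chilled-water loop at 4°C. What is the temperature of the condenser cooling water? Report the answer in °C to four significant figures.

43.99 °C

COP_R = T_C/(T_H − T_C) gives T_H − T_C = T_C/COP.
With T_C = 277.15 K, T_H = 277.15 × (1 + 1/6.93) = 317.14 K.
Converting, 317.14 K = 43.99°C.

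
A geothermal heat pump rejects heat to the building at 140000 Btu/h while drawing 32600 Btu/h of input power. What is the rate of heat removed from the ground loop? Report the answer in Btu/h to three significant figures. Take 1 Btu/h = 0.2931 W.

107000 Btu/h

For a cyclic device the first law requires Q̇_H = Q̇_C + Ẇ.
Q̇_C = Q̇_H − Ẇ = 107400 Btu/h.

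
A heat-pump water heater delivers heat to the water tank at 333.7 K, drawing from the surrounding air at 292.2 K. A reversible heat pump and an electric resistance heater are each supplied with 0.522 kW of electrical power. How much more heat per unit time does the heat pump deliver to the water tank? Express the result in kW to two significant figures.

3.7 kW

The reservoir spacing is ΔT = 333.7 − 292.2 = 41.50 K.
COP_Carnot = T_H/ΔT = 333.70/41.50 = 8.041.
The heat pump delivers Q̇_H = COP × Ẇ = 4.197 kW; the resistance heater delivers Ẇ = 0.5220 kW.
Extra = (COP − 1)·Ẇ = 3.675 kW.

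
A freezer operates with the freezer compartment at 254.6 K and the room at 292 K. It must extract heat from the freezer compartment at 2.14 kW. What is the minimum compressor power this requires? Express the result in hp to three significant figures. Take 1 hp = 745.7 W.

The reservoir spacing is ΔT = 292 − 254.6 = 37.40 K.
COP_Carnot = T_C/ΔT = 254.60/37.40 = 6.807.
Ẇ_min = Q̇/COP_Carnot = 2.140/6.807 = 0.3144 kW = 0.4216 hp.

0.422 hp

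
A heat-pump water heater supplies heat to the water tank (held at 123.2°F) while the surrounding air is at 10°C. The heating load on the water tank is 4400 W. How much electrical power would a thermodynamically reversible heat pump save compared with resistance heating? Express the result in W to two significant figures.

In absolute terms T_C = 283.15 K and T_H = 323.82 K, so ΔT = 40.67 K.
COP_Carnot = T_H/ΔT = 323.82/40.67 = 7.963.
Resistance heating needs Ẇ_res = Q̇_H = 4400 W; the reversible heat pump needs only Ẇ_hp = Q̇_H/COP = 552.6 W.
Saving = 4400 − 552.6 = 3847 W.

3800 W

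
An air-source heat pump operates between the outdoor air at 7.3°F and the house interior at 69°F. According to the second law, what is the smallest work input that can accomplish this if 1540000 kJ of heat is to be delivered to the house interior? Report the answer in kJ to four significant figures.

179700 kJ

In absolute terms T_C = 259.43 K and T_H = 293.71 K, so ΔT = 34.28 K.
The reversible limit is COP_HP = T_H/ΔT = 8.568, so W_min = Q_H/COP = Q_H·ΔT/T_H.
W_min = 1540000 × 34.28/293.71 = 179700 kJ.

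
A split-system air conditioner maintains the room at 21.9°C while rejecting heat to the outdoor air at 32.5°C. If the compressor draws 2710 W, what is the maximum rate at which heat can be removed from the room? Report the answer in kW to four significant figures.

In absolute terms T_C = 295.05 K and T_H = 305.65 K, so ΔT = 10.60 K.
COP_Carnot = T_C/ΔT = 295.05/10.60 = 27.83.
Q̇_max = COP_Carnot × Ẇ = 27.83 × 2710 W = 75430 W = 75.43 kW.

75.43 kW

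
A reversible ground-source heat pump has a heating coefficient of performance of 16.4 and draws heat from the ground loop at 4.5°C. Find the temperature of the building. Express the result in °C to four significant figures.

22.53 °C

COP_HP = T_H/(T_H − T_C) rearranges to T_H = COP·T_C/(COP − 1).
With T_C = 277.65 K, T_H = 16.4 × 277.65/15.40 = 295.68 K.
Converting, 295.68 K = 22.53°C.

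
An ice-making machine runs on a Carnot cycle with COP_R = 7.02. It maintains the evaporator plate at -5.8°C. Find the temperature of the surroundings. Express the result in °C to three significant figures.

32.3 °C

COP_R = T_C/(T_H − T_C) gives T_H − T_C = T_C/COP.
With T_C = 267.35 K, T_H = 267.35 × (1 + 1/7.02) = 305.43 K.
Converting, 305.43 K = 32.28°C.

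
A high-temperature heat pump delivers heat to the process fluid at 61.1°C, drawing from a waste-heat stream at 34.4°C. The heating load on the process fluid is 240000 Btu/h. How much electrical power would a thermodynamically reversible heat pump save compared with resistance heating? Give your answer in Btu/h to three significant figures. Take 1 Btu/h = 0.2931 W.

In absolute terms T_C = 307.55 K and T_H = 334.25 K, so ΔT = 26.70 K.
COP_Carnot = T_H/ΔT = 334.25/26.70 = 12.52.
Resistance heating needs Ẇ_res = Q̇_H = 240000 Btu/h; the reversible heat pump needs only Ẇ_hp = Q̇_H/COP = 19170 Btu/h.
Saving = 240000 − 19170 = 220800 Btu/h.

221000 Btu/h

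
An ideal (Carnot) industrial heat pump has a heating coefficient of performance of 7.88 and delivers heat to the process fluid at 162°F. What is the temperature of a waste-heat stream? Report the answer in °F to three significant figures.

COP_HP = T_H/(T_H − T_C) gives T_H − T_C = T_H/COP.
With T_H = 345.37 K, T_C = 345.37 × (1 − 1/7.88) = 301.54 K.
Converting, 301.54 K = 83.11°F.

83.1 °F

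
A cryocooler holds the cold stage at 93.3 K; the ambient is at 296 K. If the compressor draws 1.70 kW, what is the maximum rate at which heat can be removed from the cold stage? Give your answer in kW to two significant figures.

The reservoir spacing is ΔT = 296 − 93.3 = 202.7 K.
COP_Carnot = T_C/ΔT = 93.30/202.7 = 0.4603.
Q̇_max = COP_Carnot × Ẇ = 0.4603 × 1.700 kW = 0.7825 kW.

0.78 kW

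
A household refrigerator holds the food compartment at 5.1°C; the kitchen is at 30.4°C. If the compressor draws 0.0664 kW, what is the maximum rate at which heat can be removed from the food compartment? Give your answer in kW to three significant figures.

In absolute terms T_C = 278.25 K and T_H = 303.55 K, so ΔT = 25.30 K.
COP_Carnot = T_C/ΔT = 278.25/25.30 = 11.00.
Q̇_max = COP_Carnot × Ẇ = 11.00 × 0.06640 kW = 0.7303 kW.

0.730 kW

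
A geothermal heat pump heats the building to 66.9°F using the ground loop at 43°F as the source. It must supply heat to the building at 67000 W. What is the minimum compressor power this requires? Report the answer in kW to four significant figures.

In absolute terms T_C = 279.26 K and T_H = 292.54 K, so ΔT = 13.28 K.
COP_Carnot = T_H/ΔT = 292.54/13.28 = 22.03.
Ẇ_min = Q̇/COP_Carnot = 67000/22.03 = 3041 W = 3.041 kW.

3.041 kW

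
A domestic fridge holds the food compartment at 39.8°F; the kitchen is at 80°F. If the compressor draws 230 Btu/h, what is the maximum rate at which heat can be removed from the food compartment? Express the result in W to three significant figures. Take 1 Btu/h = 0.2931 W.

In absolute terms T_C = 277.48 K and T_H = 299.82 K, so ΔT = 22.33 K.
COP_Carnot = T_C/ΔT = 277.48/22.33 = 12.42.
Q̇_max = COP_Carnot × Ẇ = 12.42 × 230.0 Btu/h = 2858 Btu/h = 837.6 W.

838 W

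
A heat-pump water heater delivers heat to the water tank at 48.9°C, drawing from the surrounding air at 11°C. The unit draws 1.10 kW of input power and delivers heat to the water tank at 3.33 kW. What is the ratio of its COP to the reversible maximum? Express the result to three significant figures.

0.356

COP_actual = Q̇_H/Ẇ = 3.330/1.100 = 3.027.
In absolute terms T_C = 284.15 K and T_H = 322.05 K, so ΔT = 37.90 K.
COP_Carnot = T_H/ΔT = 322.05/37.90 = 8.497.
η_II = COP_actual/COP_Carnot = 3.027/8.497 = 0.3563.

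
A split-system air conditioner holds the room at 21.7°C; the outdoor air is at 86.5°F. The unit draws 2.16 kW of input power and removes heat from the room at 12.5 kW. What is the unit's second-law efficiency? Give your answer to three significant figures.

COP_actual = Q̇_C/Ẇ = 12.50/2.160 = 5.787.
In absolute terms T_C = 294.85 K and T_H = 303.43 K, so ΔT = 8.578 K.
COP_Carnot = T_C/ΔT = 294.85/8.578 = 34.37.
η_II = COP_actual/COP_Carnot = 5.787/34.37 = 0.1684.

0.168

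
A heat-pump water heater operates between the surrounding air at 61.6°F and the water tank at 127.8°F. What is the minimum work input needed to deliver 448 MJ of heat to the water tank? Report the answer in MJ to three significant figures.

50.5 MJ

In absolute terms T_C = 289.59 K and T_H = 326.37 K, so ΔT = 36.78 K.
The reversible limit is COP_HP = T_H/ΔT = 8.874, so W_min = Q_H/COP = Q_H·ΔT/T_H.
W_min = 448.0 × 36.78/326.37 = 50.48 MJ.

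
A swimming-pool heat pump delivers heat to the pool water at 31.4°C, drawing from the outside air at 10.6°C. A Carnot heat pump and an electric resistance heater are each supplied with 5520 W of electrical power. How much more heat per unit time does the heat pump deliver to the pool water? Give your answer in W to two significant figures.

75000 W

In absolute terms T_C = 283.75 K and T_H = 304.55 K, so ΔT = 20.80 K.
COP_Carnot = T_H/ΔT = 304.55/20.80 = 14.64.
The heat pump delivers Q̇_H = COP × Ẇ = 80820 W; the resistance heater delivers Ẇ = 5520 W.
Extra = (COP − 1)·Ẇ = 75300 W.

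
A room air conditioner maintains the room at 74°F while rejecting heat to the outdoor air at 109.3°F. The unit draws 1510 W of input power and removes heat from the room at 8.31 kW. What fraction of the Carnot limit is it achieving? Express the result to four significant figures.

Converting, Q̇_C = 8.310 kW = 8310 W, so COP_actual = Q̇_C/Ẇ = 8310/1510 = 5.503.
In absolute terms T_C = 296.48 K and T_H = 316.09 K, so ΔT = 19.61 K.
COP_Carnot = T_C/ΔT = 296.48/19.61 = 15.12.
η_II = COP_actual/COP_Carnot = 5.503/15.12 = 0.3640.

0.3640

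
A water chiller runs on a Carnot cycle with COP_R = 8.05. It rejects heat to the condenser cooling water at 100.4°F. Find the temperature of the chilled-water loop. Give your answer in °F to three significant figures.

38.5 °F

For a Carnot refrigerator COP_R = T_C/(T_H − T_C), so T_C = COP·T_H/(1 + COP).
With T_H = 311.15 K, T_C = 8.05 × 311.15/9.050 = 276.77 K.
Converting, 276.77 K = 38.51°F.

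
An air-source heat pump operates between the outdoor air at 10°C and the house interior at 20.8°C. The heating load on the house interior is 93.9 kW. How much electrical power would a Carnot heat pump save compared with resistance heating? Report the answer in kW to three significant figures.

90.5 kW

In absolute terms T_C = 283.15 K and T_H = 293.95 K, so ΔT = 10.80 K.
COP_Carnot = T_H/ΔT = 293.95/10.80 = 27.22.
Resistance heating needs Ẇ_res = Q̇_H = 93.90 kW; the reversible heat pump needs only Ẇ_hp = Q̇_H/COP = 3.450 kW.
Saving = 93.90 − 3.450 = 90.45 kW.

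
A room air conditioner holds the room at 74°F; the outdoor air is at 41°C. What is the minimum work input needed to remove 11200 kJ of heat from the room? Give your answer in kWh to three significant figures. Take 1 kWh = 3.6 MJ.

In absolute terms T_C = 296.48 K and T_H = 314.15 K, so ΔT = 17.67 K.
The reversible limit is COP_R = T_C/ΔT = 16.78, so W_min = Q_C/COP = Q_C·ΔT/T_C.
W_min = 11200 × 17.67/296.48 = 667.4 kJ = 0.1854 kWh.

0.185 kWh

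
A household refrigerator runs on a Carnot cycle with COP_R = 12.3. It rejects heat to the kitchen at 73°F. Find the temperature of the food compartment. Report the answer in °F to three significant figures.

32.9 °F

For a Carnot refrigerator COP_R = T_C/(T_H − T_C), so T_C = COP·T_H/(1 + COP).
With T_H = 295.93 K, T_C = 12.3 × 295.93/13.30 = 273.68 K.
Converting, 273.68 K = 32.95°F.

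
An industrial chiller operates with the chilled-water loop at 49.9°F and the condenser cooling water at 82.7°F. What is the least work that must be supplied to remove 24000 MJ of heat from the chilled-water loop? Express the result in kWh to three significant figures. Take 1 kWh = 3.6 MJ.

In absolute terms T_C = 283.09 K and T_H = 301.32 K, so ΔT = 18.22 K.
The reversible limit is COP_R = T_C/ΔT = 15.54, so W_min = Q_C/COP = Q_C·ΔT/T_C.
W_min = 24000 × 18.22/283.09 = 1545 MJ = 429.1 kWh.

429 kWh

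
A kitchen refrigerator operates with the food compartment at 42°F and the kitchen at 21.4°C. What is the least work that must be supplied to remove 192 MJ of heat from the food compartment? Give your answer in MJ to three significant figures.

10.9 MJ

In absolute terms T_C = 278.71 K and T_H = 294.55 K, so ΔT = 15.84 K.
The reversible limit is COP_R = T_C/ΔT = 17.59, so W_min = Q_C/COP = Q_C·ΔT/T_C.
W_min = 192.0 × 15.84/278.71 = 10.92 MJ.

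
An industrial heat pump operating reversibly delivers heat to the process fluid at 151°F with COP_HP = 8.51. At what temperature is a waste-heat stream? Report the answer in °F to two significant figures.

COP_HP = T_H/(T_H − T_C) gives T_H − T_C = T_H/COP.
With T_H = 339.26 K, T_C = 339.26 × (1 − 1/8.51) = 299.39 K.
Converting, 299.39 K = 79.24°F.

79 °F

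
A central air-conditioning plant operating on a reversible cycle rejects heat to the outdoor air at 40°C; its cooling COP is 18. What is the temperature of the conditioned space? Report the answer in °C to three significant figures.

For a Carnot refrigerator COP_R = T_C/(T_H − T_C), so T_C = COP·T_H/(1 + COP).
With T_H = 313.15 K, T_C = 18 × 313.15/19.00 = 296.67 K.
Converting, 296.67 K = 23.52°C.

23.5 °C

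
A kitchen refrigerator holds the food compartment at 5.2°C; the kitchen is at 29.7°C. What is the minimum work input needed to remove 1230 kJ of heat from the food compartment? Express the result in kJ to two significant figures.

110 kJ

In absolute terms T_C = 278.35 K and T_H = 302.85 K, so ΔT = 24.50 K.
The reversible limit is COP_R = T_C/ΔT = 11.36, so W_min = Q_C/COP = Q_C·ΔT/T_C.
W_min = 1230 × 24.50/278.35 = 108.3 kJ.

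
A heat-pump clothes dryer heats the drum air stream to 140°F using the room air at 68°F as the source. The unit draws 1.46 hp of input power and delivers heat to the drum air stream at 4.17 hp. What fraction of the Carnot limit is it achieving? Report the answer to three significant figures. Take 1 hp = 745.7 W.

0.343

COP_actual = Q̇_H/Ẇ = 4.170/1.460 = 2.856.
In absolute terms T_C = 293.15 K and T_H = 333.15 K, so ΔT = 40.00 K.
COP_Carnot = T_H/ΔT = 333.15/40.00 = 8.329.
η_II = COP_actual/COP_Carnot = 2.856/8.329 = 0.3429.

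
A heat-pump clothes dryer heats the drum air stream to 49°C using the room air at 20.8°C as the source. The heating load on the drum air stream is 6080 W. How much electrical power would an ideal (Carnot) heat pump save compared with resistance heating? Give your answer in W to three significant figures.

5550 W

In absolute terms T_C = 293.95 K and T_H = 322.15 K, so ΔT = 28.20 K.
COP_Carnot = T_H/ΔT = 322.15/28.20 = 11.42.
Resistance heating needs Ẇ_res = Q̇_H = 6080 W; the reversible heat pump needs only Ẇ_hp = Q̇_H/COP = 532.2 W.
Saving = 6080 − 532.2 = 5548 W.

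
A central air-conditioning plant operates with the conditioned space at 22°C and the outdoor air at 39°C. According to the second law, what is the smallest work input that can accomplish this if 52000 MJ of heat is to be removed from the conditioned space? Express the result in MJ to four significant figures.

In absolute terms T_C = 295.15 K and T_H = 312.15 K, so ΔT = 17.00 K.
The reversible limit is COP_R = T_C/ΔT = 17.36, so W_min = Q_C/COP = Q_C·ΔT/T_C.
W_min = 52000 × 17.00/295.15 = 2995 MJ.

2995 MJ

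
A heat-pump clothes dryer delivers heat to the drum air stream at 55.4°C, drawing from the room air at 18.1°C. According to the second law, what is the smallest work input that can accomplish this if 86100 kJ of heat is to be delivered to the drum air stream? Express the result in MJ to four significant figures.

9.775 MJ

In absolute terms T_C = 291.25 K and T_H = 328.55 K, so ΔT = 37.30 K.
The reversible limit is COP_HP = T_H/ΔT = 8.808, so W_min = Q_H/COP = Q_H·ΔT/T_H.
W_min = 86100 × 37.30/328.55 = 9775 kJ = 9.775 MJ.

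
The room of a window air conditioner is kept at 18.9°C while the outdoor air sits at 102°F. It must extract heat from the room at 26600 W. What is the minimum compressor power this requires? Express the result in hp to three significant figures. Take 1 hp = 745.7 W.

In absolute terms T_C = 292.05 K and T_H = 312.04 K, so ΔT = 19.99 K.
COP_Carnot = T_C/ΔT = 292.05/19.99 = 14.61.
Ẇ_min = Q̇/COP_Carnot = 26600/14.61 = 1821 W = 2.441 hp.

2.44 hp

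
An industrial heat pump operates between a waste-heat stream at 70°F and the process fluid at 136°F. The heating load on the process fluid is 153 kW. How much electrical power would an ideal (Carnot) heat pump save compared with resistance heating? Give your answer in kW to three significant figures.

In absolute terms T_C = 294.26 K and T_H = 330.93 K, so ΔT = 36.67 K.
COP_Carnot = T_H/ΔT = 330.93/36.67 = 9.025.
Resistance heating needs Ẇ_res = Q̇_H = 153.0 kW; the reversible heat pump needs only Ẇ_hp = Q̇_H/COP = 16.95 kW.
Saving = 153.0 − 16.95 = 136.0 kW.

136 kW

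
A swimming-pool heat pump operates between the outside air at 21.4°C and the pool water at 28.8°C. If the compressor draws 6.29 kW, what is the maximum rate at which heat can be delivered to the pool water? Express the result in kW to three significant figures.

In absolute terms T_C = 294.55 K and T_H = 301.95 K, so ΔT = 7.400 K.
COP_Carnot = T_H/ΔT = 301.95/7.400 = 40.80.
Q̇_max = COP_Carnot × Ẇ = 40.80 × 6.290 kW = 256.7 kW.

257 kW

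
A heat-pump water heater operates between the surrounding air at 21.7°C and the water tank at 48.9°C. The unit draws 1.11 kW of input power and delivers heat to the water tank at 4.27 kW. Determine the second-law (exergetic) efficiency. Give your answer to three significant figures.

0.325

COP_actual = Q̇_H/Ẇ = 4.270/1.110 = 3.847.
In absolute terms T_C = 294.85 K and T_H = 322.05 K, so ΔT = 27.20 K.
COP_Carnot = T_H/ΔT = 322.05/27.20 = 11.84.
η_II = COP_actual/COP_Carnot = 3.847/11.84 = 0.3249.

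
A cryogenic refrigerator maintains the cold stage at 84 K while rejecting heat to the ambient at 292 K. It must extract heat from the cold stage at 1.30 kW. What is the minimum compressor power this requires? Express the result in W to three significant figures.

The reservoir spacing is ΔT = 292 − 84 = 208.0 K.
COP_Carnot = T_C/ΔT = 84.00/208.0 = 0.4038.
Ẇ_min = Q̇/COP_Carnot = 1.300/0.4038 = 3.219 kW = 3219 W.

3220 W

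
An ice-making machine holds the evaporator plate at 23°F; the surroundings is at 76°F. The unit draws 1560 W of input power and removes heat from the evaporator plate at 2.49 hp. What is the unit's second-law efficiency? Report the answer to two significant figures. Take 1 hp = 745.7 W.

Converting, Q̇_C = 2.490 hp = 1857 W, so COP_actual = Q̇_C/Ẇ = 1857/1560 = 1.190.
In absolute terms T_C = 268.15 K and T_H = 297.59 K, so ΔT = 29.44 K.
COP_Carnot = T_C/ΔT = 268.15/29.44 = 9.107.
η_II = COP_actual/COP_Carnot = 1.190/9.107 = 0.1307.

0.13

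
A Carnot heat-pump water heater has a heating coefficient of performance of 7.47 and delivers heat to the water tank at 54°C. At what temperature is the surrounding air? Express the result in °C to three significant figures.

10.2 °C

COP_HP = T_H/(T_H − T_C) gives T_H − T_C = T_H/COP.
With T_H = 327.15 K, T_C = 327.15 × (1 − 1/7.47) = 283.35 K.
Converting, 283.35 K = 10.20°C.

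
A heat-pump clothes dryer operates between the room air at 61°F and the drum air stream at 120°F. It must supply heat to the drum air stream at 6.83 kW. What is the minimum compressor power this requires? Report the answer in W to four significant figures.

695.2 W

In absolute terms T_C = 289.26 K and T_H = 322.04 K, so ΔT = 32.78 K.
COP_Carnot = T_H/ΔT = 322.04/32.78 = 9.825.
Ẇ_min = Q̇/COP_Carnot = 6.830/9.825 = 0.6952 kW = 695.2 W.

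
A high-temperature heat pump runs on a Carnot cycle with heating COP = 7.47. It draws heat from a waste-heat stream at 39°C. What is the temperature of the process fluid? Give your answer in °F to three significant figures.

189 °F

COP_HP = T_H/(T_H − T_C) rearranges to T_H = COP·T_C/(COP − 1).
With T_C = 312.15 K, T_H = 7.47 × 312.15/6.470 = 360.40 K.
Converting, 360.40 K = 189.04°F.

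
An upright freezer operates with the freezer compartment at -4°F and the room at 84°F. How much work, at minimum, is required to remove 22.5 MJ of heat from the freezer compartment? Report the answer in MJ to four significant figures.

4.345 MJ

In absolute terms T_C = 253.15 K and T_H = 302.04 K, so ΔT = 48.89 K.
The reversible limit is COP_R = T_C/ΔT = 5.178, so W_min = Q_C/COP = Q_C·ΔT/T_C.
W_min = 22.50 × 48.89/253.15 = 4.345 MJ.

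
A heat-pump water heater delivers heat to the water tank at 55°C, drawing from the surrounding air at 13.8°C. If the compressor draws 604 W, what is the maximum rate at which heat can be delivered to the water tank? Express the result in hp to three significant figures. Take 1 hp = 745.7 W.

6.45 hp

In absolute terms T_C = 286.95 K and T_H = 328.15 K, so ΔT = 41.20 K.
COP_Carnot = T_H/ΔT = 328.15/41.20 = 7.965.
Q̇_max = COP_Carnot × Ẇ = 7.965 × 604.0 W = 4811 W = 6.451 hp.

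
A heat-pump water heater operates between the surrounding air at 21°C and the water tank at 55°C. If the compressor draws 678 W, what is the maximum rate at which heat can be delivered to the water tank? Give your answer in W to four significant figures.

In absolute terms T_C = 294.15 K and T_H = 328.15 K, so ΔT = 34.00 K.
COP_Carnot = T_H/ΔT = 328.15/34.00 = 9.651.
Q̇_max = COP_Carnot × Ẇ = 9.651 × 678.0 W = 6544 W.

6544 W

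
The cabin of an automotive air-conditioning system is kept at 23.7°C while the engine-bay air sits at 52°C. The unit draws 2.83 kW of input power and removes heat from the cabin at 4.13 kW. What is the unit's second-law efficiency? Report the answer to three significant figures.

COP_actual = Q̇_C/Ẇ = 4.130/2.830 = 1.459.
In absolute terms T_C = 296.85 K and T_H = 325.15 K, so ΔT = 28.30 K.
COP_Carnot = T_C/ΔT = 296.85/28.30 = 10.49.
η_II = COP_actual/COP_Carnot = 1.459/10.49 = 0.1391.

0.139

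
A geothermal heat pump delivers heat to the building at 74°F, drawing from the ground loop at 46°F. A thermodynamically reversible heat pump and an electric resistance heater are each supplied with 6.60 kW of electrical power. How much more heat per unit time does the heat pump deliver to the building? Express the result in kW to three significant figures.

119 kW

In absolute terms T_C = 280.93 K and T_H = 296.48 K, so ΔT = 15.56 K.
COP_Carnot = T_H/ΔT = 296.48/15.56 = 19.06.
The heat pump delivers Q̇_H = COP × Ẇ = 125.8 kW; the resistance heater delivers Ẇ = 6.600 kW.
Extra = (COP − 1)·Ẇ = 119.2 kW.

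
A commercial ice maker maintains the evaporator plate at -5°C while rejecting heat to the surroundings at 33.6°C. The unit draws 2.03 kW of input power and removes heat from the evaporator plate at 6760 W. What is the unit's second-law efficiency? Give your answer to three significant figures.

0.479

Converting, Q̇_C = 6760 W = 6.760 kW, so COP_actual = Q̇_C/Ẇ = 6.760/2.030 = 3.330.
In absolute terms T_C = 268.15 K and T_H = 306.75 K, so ΔT = 38.60 K.
COP_Carnot = T_C/ΔT = 268.15/38.60 = 6.947.
η_II = COP_actual/COP_Carnot = 3.330/6.947 = 0.4794.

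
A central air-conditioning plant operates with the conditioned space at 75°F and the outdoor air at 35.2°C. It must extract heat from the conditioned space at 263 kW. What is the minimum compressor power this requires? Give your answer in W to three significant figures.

10000 W

In absolute terms T_C = 297.04 K and T_H = 308.35 K, so ΔT = 11.31 K.
COP_Carnot = T_C/ΔT = 297.04/11.31 = 26.26.
Ẇ_min = Q̇/COP_Carnot = 263.0/26.26 = 10.01 kW = 10010 W.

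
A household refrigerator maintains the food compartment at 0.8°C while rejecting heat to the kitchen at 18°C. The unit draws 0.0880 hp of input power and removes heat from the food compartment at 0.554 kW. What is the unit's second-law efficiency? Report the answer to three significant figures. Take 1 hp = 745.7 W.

Converting, Q̇_C = 0.5540 kW = 0.7429 hp, so COP_actual = Q̇_C/Ẇ = 0.7429/0.08800 = 8.442.
In absolute terms T_C = 273.95 K and T_H = 291.15 K, so ΔT = 17.20 K.
COP_Carnot = T_C/ΔT = 273.95/17.20 = 15.93.
η_II = COP_actual/COP_Carnot = 8.442/15.93 = 0.5301.

0.530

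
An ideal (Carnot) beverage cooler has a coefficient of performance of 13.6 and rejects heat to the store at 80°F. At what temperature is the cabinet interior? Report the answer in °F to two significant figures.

For a Carnot refrigerator COP_R = T_C/(T_H − T_C), so T_C = COP·T_H/(1 + COP).
With T_H = 299.82 K, T_C = 13.6 × 299.82/14.60 = 279.28 K.
Converting, 279.28 K = 43.04°F.

43 °F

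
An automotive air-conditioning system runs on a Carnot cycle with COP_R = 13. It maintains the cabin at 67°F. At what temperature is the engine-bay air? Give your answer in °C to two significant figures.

42 °C

COP_R = T_C/(T_H − T_C) gives T_H − T_C = T_C/COP.
With T_C = 292.59 K, T_H = 292.59 × (1 + 1/13) = 315.10 K.
Converting, 315.10 K = 41.95°C.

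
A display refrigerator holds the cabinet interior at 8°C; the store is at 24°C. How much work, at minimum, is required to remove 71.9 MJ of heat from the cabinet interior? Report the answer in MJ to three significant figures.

4.09 MJ

In absolute terms T_C = 281.15 K and T_H = 297.15 K, so ΔT = 16.00 K.
The reversible limit is COP_R = T_C/ΔT = 17.57, so W_min = Q_C/COP = Q_C·ΔT/T_C.
W_min = 71.90 × 16.00/281.15 = 4.092 MJ.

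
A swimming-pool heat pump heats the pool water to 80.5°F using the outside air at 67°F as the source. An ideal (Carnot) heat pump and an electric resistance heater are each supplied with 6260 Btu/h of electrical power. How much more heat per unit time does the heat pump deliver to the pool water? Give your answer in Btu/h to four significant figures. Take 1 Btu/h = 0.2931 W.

244200 Btu/h

In absolute terms T_C = 292.59 K and T_H = 300.09 K, so ΔT = 7.500 K.
COP_Carnot = T_H/ΔT = 300.09/7.500 = 40.01.
The heat pump delivers Q̇_H = COP × Ẇ = 250500 Btu/h; the resistance heater delivers Ẇ = 6260 Btu/h.
Extra = (COP − 1)·Ẇ = 244200 Btu/h.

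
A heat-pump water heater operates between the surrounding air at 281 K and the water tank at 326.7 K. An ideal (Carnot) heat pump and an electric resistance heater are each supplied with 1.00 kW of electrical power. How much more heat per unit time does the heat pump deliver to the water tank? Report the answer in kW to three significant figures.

The reservoir spacing is ΔT = 326.7 − 281 = 45.70 K.
COP_Carnot = T_H/ΔT = 326.70/45.70 = 7.149.
The heat pump delivers Q̇_H = COP × Ẇ = 7.149 kW; the resistance heater delivers Ẇ = 1.000 kW.
Extra = (COP − 1)·Ẇ = 6.149 kW.

6.15 kW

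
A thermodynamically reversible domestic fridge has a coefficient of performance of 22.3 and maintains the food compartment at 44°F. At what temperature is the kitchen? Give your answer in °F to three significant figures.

COP_R = T_C/(T_H − T_C) gives T_H − T_C = T_C/COP.
With T_C = 279.82 K, T_H = 279.82 × (1 + 1/22.3) = 292.36 K.
Converting, 292.36 K = 66.59°F.

66.6 °F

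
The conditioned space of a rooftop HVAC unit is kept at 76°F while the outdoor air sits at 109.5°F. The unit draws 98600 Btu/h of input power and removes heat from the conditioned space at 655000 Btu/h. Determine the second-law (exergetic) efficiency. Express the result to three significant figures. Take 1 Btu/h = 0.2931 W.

COP_actual = Q̇_C/Ẇ = 655000/98600 = 6.643.
In absolute terms T_C = 297.59 K and T_H = 316.21 K, so ΔT = 18.61 K.
COP_Carnot = T_C/ΔT = 297.59/18.61 = 15.99.
η_II = COP_actual/COP_Carnot = 6.643/15.99 = 0.4154.

0.415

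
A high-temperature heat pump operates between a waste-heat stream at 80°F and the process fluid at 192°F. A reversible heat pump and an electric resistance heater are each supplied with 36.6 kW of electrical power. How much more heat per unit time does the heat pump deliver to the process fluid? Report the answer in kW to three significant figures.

In absolute terms T_C = 299.82 K and T_H = 362.04 K, so ΔT = 62.22 K.
COP_Carnot = T_H/ΔT = 362.04/62.22 = 5.818.
The heat pump delivers Q̇_H = COP × Ẇ = 213.0 kW; the resistance heater delivers Ẇ = 36.60 kW.
Extra = (COP − 1)·Ẇ = 176.4 kW.

176 kW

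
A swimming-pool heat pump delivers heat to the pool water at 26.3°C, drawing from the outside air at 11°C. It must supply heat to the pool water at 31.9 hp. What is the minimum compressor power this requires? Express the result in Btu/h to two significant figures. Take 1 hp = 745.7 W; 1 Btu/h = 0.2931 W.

4100 Btu/h

In absolute terms T_C = 284.15 K and T_H = 299.45 K, so ΔT = 15.30 K.
COP_Carnot = T_H/ΔT = 299.45/15.30 = 19.57.
Ẇ_min = Q̇/COP_Carnot = 31.90/19.57 = 1.630 hp = 4147 Btu/h.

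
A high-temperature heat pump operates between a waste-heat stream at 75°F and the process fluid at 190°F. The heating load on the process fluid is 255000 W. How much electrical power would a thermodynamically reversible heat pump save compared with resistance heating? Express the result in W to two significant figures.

In absolute terms T_C = 297.04 K and T_H = 360.93 K, so ΔT = 63.89 K.
COP_Carnot = T_H/ΔT = 360.93/63.89 = 5.649.
Resistance heating needs Ẇ_res = Q̇_H = 255000 W; the reversible heat pump needs only Ẇ_hp = Q̇_H/COP = 45140 W.
Saving = 255000 − 45140 = 209900 W.

210000 W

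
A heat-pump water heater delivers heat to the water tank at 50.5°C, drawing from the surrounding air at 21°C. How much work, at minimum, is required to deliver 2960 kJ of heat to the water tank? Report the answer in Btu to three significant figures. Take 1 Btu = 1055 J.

256 Btu

In absolute terms T_C = 294.15 K and T_H = 323.65 K, so ΔT = 29.50 K.
The reversible limit is COP_HP = T_H/ΔT = 10.97, so W_min = Q_H/COP = Q_H·ΔT/T_H.
W_min = 2960 × 29.50/323.65 = 269.8 kJ = 255.7 Btu.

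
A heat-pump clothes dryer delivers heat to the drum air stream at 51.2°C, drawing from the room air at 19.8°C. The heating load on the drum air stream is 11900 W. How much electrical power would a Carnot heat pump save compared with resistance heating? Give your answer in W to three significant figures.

In absolute terms T_C = 292.95 K and T_H = 324.35 K, so ΔT = 31.40 K.
COP_Carnot = T_H/ΔT = 324.35/31.40 = 10.33.
Resistance heating needs Ẇ_res = Q̇_H = 11900 W; the reversible heat pump needs only Ẇ_hp = Q̇_H/COP = 1152 W.
Saving = 11900 − 1152 = 10750 W.

10700 W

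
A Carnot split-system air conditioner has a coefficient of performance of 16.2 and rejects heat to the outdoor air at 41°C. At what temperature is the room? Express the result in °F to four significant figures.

For a Carnot refrigerator COP_R = T_C/(T_H − T_C), so T_C = COP·T_H/(1 + COP).
With T_H = 314.15 K, T_C = 16.2 × 314.15/17.20 = 295.89 K.
Converting, 295.89 K = 72.92°F.

72.92 °F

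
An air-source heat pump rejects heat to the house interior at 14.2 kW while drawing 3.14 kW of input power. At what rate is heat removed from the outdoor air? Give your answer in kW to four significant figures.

For a cyclic device the first law requires Q̇_H = Q̇_C + Ẇ.
Q̇_C = Q̇_H − Ẇ = 11.06 kW.

11.06 kW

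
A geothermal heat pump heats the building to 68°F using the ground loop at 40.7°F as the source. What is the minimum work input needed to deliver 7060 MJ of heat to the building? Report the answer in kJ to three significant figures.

365000 kJ

In absolute terms T_C = 277.98 K and T_H = 293.15 K, so ΔT = 15.17 K.
The reversible limit is COP_HP = T_H/ΔT = 19.33, so W_min = Q_H/COP = Q_H·ΔT/T_H.
W_min = 7060 × 15.17/293.15 = 365.3 MJ = 365300 kJ.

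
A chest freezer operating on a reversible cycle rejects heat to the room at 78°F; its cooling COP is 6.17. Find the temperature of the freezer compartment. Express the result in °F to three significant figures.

For a Carnot refrigerator COP_R = T_C/(T_H − T_C), so T_C = COP·T_H/(1 + COP).
With T_H = 298.71 K, T_C = 6.17 × 298.71/7.170 = 257.05 K.
Converting, 257.05 K = 3.01°F.

3.01 °F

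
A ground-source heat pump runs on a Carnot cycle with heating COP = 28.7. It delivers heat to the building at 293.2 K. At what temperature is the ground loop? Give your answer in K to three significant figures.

283 K

COP_HP = T_H/(T_H − T_C) gives T_H − T_C = T_H/COP.
With T_H = 293.20 K, T_C = 293.20 × (1 − 1/28.7) = 282.98 K.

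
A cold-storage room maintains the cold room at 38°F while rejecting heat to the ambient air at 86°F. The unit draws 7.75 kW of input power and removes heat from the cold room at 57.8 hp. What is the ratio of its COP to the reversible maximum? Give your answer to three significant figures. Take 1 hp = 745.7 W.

Converting, Q̇_C = 57.80 hp = 43.10 kW, so COP_actual = Q̇_C/Ẇ = 43.10/7.750 = 5.561.
In absolute terms T_C = 276.48 K and T_H = 303.15 K, so ΔT = 26.67 K.
COP_Carnot = T_C/ΔT = 276.48/26.67 = 10.37.
η_II = COP_actual/COP_Carnot = 5.561/10.37 = 0.5364.

0.536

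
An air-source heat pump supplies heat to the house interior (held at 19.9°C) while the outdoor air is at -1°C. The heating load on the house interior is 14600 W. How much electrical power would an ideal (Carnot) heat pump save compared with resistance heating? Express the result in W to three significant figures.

13600 W

In absolute terms T_C = 272.15 K and T_H = 293.05 K, so ΔT = 20.90 K.
COP_Carnot = T_H/ΔT = 293.05/20.90 = 14.02.
Resistance heating needs Ẇ_res = Q̇_H = 14600 W; the reversible heat pump needs only Ẇ_hp = Q̇_H/COP = 1041 W.
Saving = 14600 − 1041 = 13560 W.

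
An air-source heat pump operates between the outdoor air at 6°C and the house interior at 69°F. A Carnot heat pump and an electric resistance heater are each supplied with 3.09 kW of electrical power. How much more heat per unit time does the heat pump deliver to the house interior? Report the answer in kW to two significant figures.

In absolute terms T_C = 279.15 K and T_H = 293.71 K, so ΔT = 14.56 K.
COP_Carnot = T_H/ΔT = 293.71/14.56 = 20.18.
The heat pump delivers Q̇_H = COP × Ẇ = 62.35 kW; the resistance heater delivers Ẇ = 3.090 kW.
Extra = (COP − 1)·Ẇ = 59.26 kW.

59 kW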